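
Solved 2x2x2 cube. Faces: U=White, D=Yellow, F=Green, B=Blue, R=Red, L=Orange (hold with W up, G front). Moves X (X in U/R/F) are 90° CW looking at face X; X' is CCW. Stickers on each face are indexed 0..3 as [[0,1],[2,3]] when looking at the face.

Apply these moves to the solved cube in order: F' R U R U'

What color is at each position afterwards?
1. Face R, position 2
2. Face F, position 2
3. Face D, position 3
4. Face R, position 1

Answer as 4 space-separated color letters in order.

After move 1 (F'): F=GGGG U=WWRR R=YRYR D=OOYY L=OWOW
After move 2 (R): R=YYRR U=WGRG F=GOGY D=OBYB B=RBWB
After move 3 (U): U=RWGG F=YYGY R=RBRR B=OWWB L=GOOW
After move 4 (R): R=RRRB U=RYGY F=YBGB D=OWYO B=GWWB
After move 5 (U'): U=YYRG F=GOGB R=YBRB B=RRWB L=GWOW
Query 1: R[2] = R
Query 2: F[2] = G
Query 3: D[3] = O
Query 4: R[1] = B

Answer: R G O B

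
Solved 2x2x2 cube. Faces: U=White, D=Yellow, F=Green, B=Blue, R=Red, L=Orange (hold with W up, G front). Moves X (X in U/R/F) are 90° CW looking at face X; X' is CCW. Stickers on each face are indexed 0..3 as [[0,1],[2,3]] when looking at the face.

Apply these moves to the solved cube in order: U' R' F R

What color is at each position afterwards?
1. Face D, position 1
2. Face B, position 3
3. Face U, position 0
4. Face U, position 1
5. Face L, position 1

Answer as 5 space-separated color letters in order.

Answer: Y B W O Y

Derivation:
After move 1 (U'): U=WWWW F=OOGG R=GGRR B=RRBB L=BBOO
After move 2 (R'): R=GRGR U=WBWR F=OWGW D=YOYG B=YRYB
After move 3 (F): F=GOWW U=WBOB R=WRRR D=GGYG L=BYOO
After move 4 (R): R=RWRR U=WOOW F=GGWG D=GYYY B=BRBB
Query 1: D[1] = Y
Query 2: B[3] = B
Query 3: U[0] = W
Query 4: U[1] = O
Query 5: L[1] = Y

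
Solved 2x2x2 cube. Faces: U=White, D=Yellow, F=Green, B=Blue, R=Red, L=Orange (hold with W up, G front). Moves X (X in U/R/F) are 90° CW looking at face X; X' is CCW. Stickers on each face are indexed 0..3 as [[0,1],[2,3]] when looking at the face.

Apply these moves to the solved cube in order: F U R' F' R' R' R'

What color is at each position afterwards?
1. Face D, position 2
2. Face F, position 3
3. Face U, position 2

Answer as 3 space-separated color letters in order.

After move 1 (F): F=GGGG U=WWOO R=WRWR D=RRYY L=OYOY
After move 2 (U): U=OWOW F=WRGG R=BBWR B=OYBB L=GGOY
After move 3 (R'): R=BRBW U=OBOO F=WWGW D=RRYG B=YYRB
After move 4 (F'): F=WWWG U=OBBB R=RRRW D=GYYG L=GOOO
After move 5 (R'): R=RWRR U=ORBY F=WBWB D=GWYG B=GYYB
After move 6 (R'): R=WRRR U=OYBG F=WRWY D=GBYB B=GYWB
After move 7 (R'): R=RRWR U=OWBG F=WYWG D=GRYY B=BYBB
Query 1: D[2] = Y
Query 2: F[3] = G
Query 3: U[2] = B

Answer: Y G B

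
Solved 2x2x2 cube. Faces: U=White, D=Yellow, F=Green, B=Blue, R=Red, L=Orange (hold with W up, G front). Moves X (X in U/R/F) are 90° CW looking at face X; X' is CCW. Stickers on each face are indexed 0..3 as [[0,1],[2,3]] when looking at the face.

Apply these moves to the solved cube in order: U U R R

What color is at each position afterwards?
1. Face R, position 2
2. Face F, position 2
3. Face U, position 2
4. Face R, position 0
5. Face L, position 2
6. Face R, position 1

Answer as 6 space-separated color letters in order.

Answer: O G W R O R

Derivation:
After move 1 (U): U=WWWW F=RRGG R=BBRR B=OOBB L=GGOO
After move 2 (U): U=WWWW F=BBGG R=OORR B=GGBB L=RROO
After move 3 (R): R=RORO U=WBWG F=BYGY D=YBYG B=WGWB
After move 4 (R): R=RROO U=WYWY F=BBGG D=YWYW B=GGBB
Query 1: R[2] = O
Query 2: F[2] = G
Query 3: U[2] = W
Query 4: R[0] = R
Query 5: L[2] = O
Query 6: R[1] = R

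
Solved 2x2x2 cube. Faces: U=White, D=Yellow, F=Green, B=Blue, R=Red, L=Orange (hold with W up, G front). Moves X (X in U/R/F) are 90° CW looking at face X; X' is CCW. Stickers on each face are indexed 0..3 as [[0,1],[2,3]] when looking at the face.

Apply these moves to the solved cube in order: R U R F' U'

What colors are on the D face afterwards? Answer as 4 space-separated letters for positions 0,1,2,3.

After move 1 (R): R=RRRR U=WGWG F=GYGY D=YBYB B=WBWB
After move 2 (U): U=WWGG F=RRGY R=WBRR B=OOWB L=GYOO
After move 3 (R): R=RWRB U=WRGY F=RBGB D=YWYO B=GOWB
After move 4 (F'): F=BBRG U=WRRR R=WWYB D=YOYO L=GYOG
After move 5 (U'): U=RRWR F=GYRG R=BBYB B=WWWB L=GOOG
Query: D face = YOYO

Answer: Y O Y O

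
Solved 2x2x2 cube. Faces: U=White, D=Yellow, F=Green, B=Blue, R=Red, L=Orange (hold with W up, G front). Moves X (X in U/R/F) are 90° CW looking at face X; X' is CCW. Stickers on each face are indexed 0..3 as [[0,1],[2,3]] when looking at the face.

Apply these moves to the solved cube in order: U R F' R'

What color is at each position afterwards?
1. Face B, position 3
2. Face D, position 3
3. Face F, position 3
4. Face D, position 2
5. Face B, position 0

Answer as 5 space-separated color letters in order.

Answer: B G R Y O

Derivation:
After move 1 (U): U=WWWW F=RRGG R=BBRR B=OOBB L=GGOO
After move 2 (R): R=RBRB U=WRWG F=RYGY D=YBYO B=WOWB
After move 3 (F'): F=YYRG U=WRRR R=BBYB D=GOYO L=GGOW
After move 4 (R'): R=BBBY U=WWRW F=YRRR D=GYYG B=OOOB
Query 1: B[3] = B
Query 2: D[3] = G
Query 3: F[3] = R
Query 4: D[2] = Y
Query 5: B[0] = O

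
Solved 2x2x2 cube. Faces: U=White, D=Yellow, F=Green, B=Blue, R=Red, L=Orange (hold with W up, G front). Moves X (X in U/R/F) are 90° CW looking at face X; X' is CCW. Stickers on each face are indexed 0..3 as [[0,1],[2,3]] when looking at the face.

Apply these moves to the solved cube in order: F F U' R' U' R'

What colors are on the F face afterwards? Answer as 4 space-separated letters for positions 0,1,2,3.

Answer: B O G W

Derivation:
After move 1 (F): F=GGGG U=WWOO R=WRWR D=RRYY L=OYOY
After move 2 (F): F=GGGG U=WWYY R=OROR D=WWYY L=OROR
After move 3 (U'): U=WYWY F=ORGG R=GGOR B=ORBB L=BBOR
After move 4 (R'): R=GRGO U=WBWO F=OYGY D=WRYG B=YRWB
After move 5 (U'): U=BOWW F=BBGY R=OYGO B=GRWB L=YROR
After move 6 (R'): R=YOOG U=BWWG F=BOGW D=WBYY B=GRRB
Query: F face = BOGW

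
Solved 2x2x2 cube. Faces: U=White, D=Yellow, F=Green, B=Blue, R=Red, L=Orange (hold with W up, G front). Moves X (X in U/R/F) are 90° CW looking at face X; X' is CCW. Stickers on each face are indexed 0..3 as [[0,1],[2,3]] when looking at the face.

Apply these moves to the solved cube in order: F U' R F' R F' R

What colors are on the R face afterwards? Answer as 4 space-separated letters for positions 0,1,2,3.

Answer: B O G B

Derivation:
After move 1 (F): F=GGGG U=WWOO R=WRWR D=RRYY L=OYOY
After move 2 (U'): U=WOWO F=OYGG R=GGWR B=WRBB L=BBOY
After move 3 (R): R=WGRG U=WYWG F=ORGY D=RBYW B=OROB
After move 4 (F'): F=RYOG U=WYWR R=BGRG D=BYYW L=BGOW
After move 5 (R): R=RBGG U=WYWG F=RYOW D=BOYO B=RRYB
After move 6 (F'): F=YWRO U=WYRG R=OBBG D=GWYO L=BGOW
After move 7 (R): R=BOGB U=WWRO F=YWRO D=GYYR B=GRYB
Query: R face = BOGB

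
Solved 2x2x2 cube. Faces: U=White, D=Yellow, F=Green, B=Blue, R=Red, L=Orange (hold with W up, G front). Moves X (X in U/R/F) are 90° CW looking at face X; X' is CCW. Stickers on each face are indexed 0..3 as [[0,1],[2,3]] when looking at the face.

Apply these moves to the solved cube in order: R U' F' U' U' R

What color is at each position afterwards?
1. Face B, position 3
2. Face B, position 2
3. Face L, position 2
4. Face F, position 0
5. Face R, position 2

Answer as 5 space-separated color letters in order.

After move 1 (R): R=RRRR U=WGWG F=GYGY D=YBYB B=WBWB
After move 2 (U'): U=GGWW F=OOGY R=GYRR B=RRWB L=WBOO
After move 3 (F'): F=OYOG U=GGGR R=BYYR D=BOYB L=WWOW
After move 4 (U'): U=GRGG F=WWOG R=OYYR B=BYWB L=RROW
After move 5 (U'): U=RGGG F=RROG R=WWYR B=OYWB L=BYOW
After move 6 (R): R=YWRW U=RRGG F=ROOB D=BWYO B=GYGB
Query 1: B[3] = B
Query 2: B[2] = G
Query 3: L[2] = O
Query 4: F[0] = R
Query 5: R[2] = R

Answer: B G O R R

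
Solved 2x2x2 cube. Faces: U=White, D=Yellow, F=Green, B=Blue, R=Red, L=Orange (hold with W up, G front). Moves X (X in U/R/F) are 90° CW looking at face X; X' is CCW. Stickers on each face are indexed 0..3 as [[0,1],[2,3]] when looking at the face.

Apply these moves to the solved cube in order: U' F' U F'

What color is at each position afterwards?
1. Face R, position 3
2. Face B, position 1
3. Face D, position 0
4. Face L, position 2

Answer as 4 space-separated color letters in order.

Answer: R W G O

Derivation:
After move 1 (U'): U=WWWW F=OOGG R=GGRR B=RRBB L=BBOO
After move 2 (F'): F=OGOG U=WWGR R=YGYR D=BOYY L=BWOW
After move 3 (U): U=GWRW F=YGOG R=RRYR B=BWBB L=OGOW
After move 4 (F'): F=GGYO U=GWRY R=ORBR D=GWYY L=OWOR
Query 1: R[3] = R
Query 2: B[1] = W
Query 3: D[0] = G
Query 4: L[2] = O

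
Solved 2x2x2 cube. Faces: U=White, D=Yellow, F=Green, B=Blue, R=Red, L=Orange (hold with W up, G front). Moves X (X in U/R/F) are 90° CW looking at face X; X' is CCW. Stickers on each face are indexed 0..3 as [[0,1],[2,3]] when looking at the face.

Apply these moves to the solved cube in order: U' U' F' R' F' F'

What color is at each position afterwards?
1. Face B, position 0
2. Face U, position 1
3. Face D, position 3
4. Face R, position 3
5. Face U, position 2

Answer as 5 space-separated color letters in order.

Answer: Y B G Y G

Derivation:
After move 1 (U'): U=WWWW F=OOGG R=GGRR B=RRBB L=BBOO
After move 2 (U'): U=WWWW F=BBGG R=OORR B=GGBB L=RROO
After move 3 (F'): F=BGBG U=WWOR R=YOYR D=ROYY L=RWOW
After move 4 (R'): R=ORYY U=WBOG F=BWBR D=RGYG B=YGOB
After move 5 (F'): F=WRBB U=WBOY R=GRRY D=WWYG L=RGOO
After move 6 (F'): F=RBWB U=WBGR R=WRWY D=GOYG L=RYOO
Query 1: B[0] = Y
Query 2: U[1] = B
Query 3: D[3] = G
Query 4: R[3] = Y
Query 5: U[2] = G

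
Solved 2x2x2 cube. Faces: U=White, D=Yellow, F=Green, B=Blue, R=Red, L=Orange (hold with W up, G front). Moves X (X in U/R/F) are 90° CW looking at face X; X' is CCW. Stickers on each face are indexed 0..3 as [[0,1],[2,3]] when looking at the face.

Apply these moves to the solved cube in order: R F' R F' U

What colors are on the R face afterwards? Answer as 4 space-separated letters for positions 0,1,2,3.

After move 1 (R): R=RRRR U=WGWG F=GYGY D=YBYB B=WBWB
After move 2 (F'): F=YYGG U=WGRR R=BRYR D=OOYB L=OGOW
After move 3 (R): R=YBRR U=WYRG F=YOGB D=OWYW B=RBGB
After move 4 (F'): F=OBYG U=WYYR R=WBOR D=GWYW L=OGOR
After move 5 (U): U=YWRY F=WBYG R=RBOR B=OGGB L=OBOR
Query: R face = RBOR

Answer: R B O R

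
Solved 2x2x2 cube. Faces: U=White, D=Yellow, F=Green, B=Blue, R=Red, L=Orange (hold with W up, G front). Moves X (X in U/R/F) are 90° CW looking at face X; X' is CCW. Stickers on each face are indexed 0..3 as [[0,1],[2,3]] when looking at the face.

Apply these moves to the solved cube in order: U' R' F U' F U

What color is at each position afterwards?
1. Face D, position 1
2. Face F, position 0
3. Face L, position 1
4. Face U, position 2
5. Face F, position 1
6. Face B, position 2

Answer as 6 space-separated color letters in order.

Answer: G W B R O Y

Derivation:
After move 1 (U'): U=WWWW F=OOGG R=GGRR B=RRBB L=BBOO
After move 2 (R'): R=GRGR U=WBWR F=OWGW D=YOYG B=YRYB
After move 3 (F): F=GOWW U=WBOB R=WRRR D=GGYG L=BYOO
After move 4 (U'): U=BBWO F=BYWW R=GORR B=WRYB L=YROO
After move 5 (F): F=WBWY U=BBOR R=WOOR D=RGYG L=YGOG
After move 6 (U): U=OBRB F=WOWY R=WROR B=YGYB L=WBOG
Query 1: D[1] = G
Query 2: F[0] = W
Query 3: L[1] = B
Query 4: U[2] = R
Query 5: F[1] = O
Query 6: B[2] = Y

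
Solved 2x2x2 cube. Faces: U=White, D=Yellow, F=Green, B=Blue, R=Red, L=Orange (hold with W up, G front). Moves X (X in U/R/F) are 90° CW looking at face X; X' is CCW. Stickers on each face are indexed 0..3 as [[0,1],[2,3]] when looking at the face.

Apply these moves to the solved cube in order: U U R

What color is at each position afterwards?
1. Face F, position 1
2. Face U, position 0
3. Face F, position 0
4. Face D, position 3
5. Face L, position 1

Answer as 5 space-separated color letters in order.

Answer: Y W B G R

Derivation:
After move 1 (U): U=WWWW F=RRGG R=BBRR B=OOBB L=GGOO
After move 2 (U): U=WWWW F=BBGG R=OORR B=GGBB L=RROO
After move 3 (R): R=RORO U=WBWG F=BYGY D=YBYG B=WGWB
Query 1: F[1] = Y
Query 2: U[0] = W
Query 3: F[0] = B
Query 4: D[3] = G
Query 5: L[1] = R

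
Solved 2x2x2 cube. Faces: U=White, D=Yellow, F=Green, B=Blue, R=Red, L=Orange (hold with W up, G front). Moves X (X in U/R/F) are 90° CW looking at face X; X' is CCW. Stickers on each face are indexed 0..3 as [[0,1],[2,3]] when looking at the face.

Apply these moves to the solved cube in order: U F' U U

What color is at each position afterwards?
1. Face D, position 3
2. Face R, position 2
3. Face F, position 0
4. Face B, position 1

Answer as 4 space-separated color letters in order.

Answer: Y Y O G

Derivation:
After move 1 (U): U=WWWW F=RRGG R=BBRR B=OOBB L=GGOO
After move 2 (F'): F=RGRG U=WWBR R=YBYR D=GOYY L=GWOW
After move 3 (U): U=BWRW F=YBRG R=OOYR B=GWBB L=RGOW
After move 4 (U): U=RBWW F=OORG R=GWYR B=RGBB L=YBOW
Query 1: D[3] = Y
Query 2: R[2] = Y
Query 3: F[0] = O
Query 4: B[1] = G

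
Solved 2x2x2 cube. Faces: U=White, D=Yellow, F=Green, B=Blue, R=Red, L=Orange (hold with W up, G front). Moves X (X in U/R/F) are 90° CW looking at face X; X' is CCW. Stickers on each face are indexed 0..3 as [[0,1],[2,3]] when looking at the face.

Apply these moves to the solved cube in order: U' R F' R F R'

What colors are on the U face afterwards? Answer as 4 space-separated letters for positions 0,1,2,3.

After move 1 (U'): U=WWWW F=OOGG R=GGRR B=RRBB L=BBOO
After move 2 (R): R=RGRG U=WOWG F=OYGY D=YBYR B=WRWB
After move 3 (F'): F=YYOG U=WORR R=BGYG D=BOYR L=BGOW
After move 4 (R): R=YBGG U=WYRG F=YOOR D=BWYW B=RROB
After move 5 (F): F=OYRO U=WYWG R=RBGG D=GYYW L=BBOW
After move 6 (R'): R=BGRG U=WOWR F=OYRG D=GYYO B=WRYB
Query: U face = WOWR

Answer: W O W R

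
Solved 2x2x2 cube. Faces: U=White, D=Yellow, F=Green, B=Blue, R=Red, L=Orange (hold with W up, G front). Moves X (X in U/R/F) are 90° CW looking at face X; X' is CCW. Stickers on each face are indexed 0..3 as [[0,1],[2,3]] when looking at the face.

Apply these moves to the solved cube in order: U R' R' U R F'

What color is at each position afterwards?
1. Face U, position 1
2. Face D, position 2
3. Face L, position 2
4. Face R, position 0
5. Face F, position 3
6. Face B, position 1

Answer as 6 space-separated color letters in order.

Answer: R Y O R G G

Derivation:
After move 1 (U): U=WWWW F=RRGG R=BBRR B=OOBB L=GGOO
After move 2 (R'): R=BRBR U=WBWO F=RWGW D=YRYG B=YOYB
After move 3 (R'): R=RRBB U=WYWY F=RBGO D=YWYW B=GORB
After move 4 (U): U=WWYY F=RRGO R=GOBB B=GGRB L=RBOO
After move 5 (R): R=BGBO U=WRYO F=RWGW D=YRYG B=YGWB
After move 6 (F'): F=WWRG U=WRBB R=RGYO D=BOYG L=ROOY
Query 1: U[1] = R
Query 2: D[2] = Y
Query 3: L[2] = O
Query 4: R[0] = R
Query 5: F[3] = G
Query 6: B[1] = G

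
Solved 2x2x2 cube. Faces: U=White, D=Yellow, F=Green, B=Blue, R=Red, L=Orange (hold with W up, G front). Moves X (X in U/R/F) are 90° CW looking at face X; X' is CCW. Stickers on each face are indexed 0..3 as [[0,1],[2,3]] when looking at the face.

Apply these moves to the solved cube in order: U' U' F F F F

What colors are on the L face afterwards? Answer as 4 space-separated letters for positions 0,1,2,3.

After move 1 (U'): U=WWWW F=OOGG R=GGRR B=RRBB L=BBOO
After move 2 (U'): U=WWWW F=BBGG R=OORR B=GGBB L=RROO
After move 3 (F): F=GBGB U=WWOR R=WOWR D=ROYY L=RYOY
After move 4 (F): F=GGBB U=WWYY R=OORR D=WWYY L=RROO
After move 5 (F): F=BGBG U=WWOR R=YOYR D=ROYY L=RWOW
After move 6 (F): F=BBGG U=WWWW R=OORR D=YYYY L=RROO
Query: L face = RROO

Answer: R R O O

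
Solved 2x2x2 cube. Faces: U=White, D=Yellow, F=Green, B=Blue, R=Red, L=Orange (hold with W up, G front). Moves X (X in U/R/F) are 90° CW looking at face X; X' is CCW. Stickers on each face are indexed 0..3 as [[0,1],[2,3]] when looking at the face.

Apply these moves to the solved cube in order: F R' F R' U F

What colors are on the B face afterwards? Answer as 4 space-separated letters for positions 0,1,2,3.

Answer: O R R B

Derivation:
After move 1 (F): F=GGGG U=WWOO R=WRWR D=RRYY L=OYOY
After move 2 (R'): R=RRWW U=WBOB F=GWGO D=RGYG B=YBRB
After move 3 (F): F=GGOW U=WBYY R=ORBW D=WRYG L=OROG
After move 4 (R'): R=RWOB U=WRYY F=GBOY D=WGYW B=GBRB
After move 5 (U): U=YWYR F=RWOY R=GBOB B=ORRB L=GBOG
After move 6 (F): F=ORYW U=YWGB R=YBRB D=OGYW L=GWOG
Query: B face = ORRB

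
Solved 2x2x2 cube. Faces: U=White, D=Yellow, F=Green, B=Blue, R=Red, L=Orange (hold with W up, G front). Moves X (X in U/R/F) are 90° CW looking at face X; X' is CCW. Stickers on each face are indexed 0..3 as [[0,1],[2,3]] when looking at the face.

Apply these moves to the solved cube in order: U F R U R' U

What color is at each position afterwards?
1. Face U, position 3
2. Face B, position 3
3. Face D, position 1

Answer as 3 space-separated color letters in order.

Answer: W B W

Derivation:
After move 1 (U): U=WWWW F=RRGG R=BBRR B=OOBB L=GGOO
After move 2 (F): F=GRGR U=WWOG R=WBWR D=RBYY L=GYOY
After move 3 (R): R=WWRB U=WROR F=GBGY D=RBYO B=GOWB
After move 4 (U): U=OWRR F=WWGY R=GORB B=GYWB L=GBOY
After move 5 (R'): R=OBGR U=OWRG F=WWGR D=RWYY B=OYBB
After move 6 (U): U=ROGW F=OBGR R=OYGR B=GBBB L=WWOY
Query 1: U[3] = W
Query 2: B[3] = B
Query 3: D[1] = W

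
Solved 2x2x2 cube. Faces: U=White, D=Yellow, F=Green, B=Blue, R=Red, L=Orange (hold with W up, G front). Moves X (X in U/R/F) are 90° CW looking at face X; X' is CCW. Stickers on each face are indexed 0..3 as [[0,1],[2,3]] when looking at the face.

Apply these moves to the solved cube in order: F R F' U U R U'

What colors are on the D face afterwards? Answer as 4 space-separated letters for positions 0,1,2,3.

After move 1 (F): F=GGGG U=WWOO R=WRWR D=RRYY L=OYOY
After move 2 (R): R=WWRR U=WGOG F=GRGY D=RBYB B=OBWB
After move 3 (F'): F=RYGG U=WGWR R=BWRR D=YYYB L=OGOO
After move 4 (U): U=WWRG F=BWGG R=OBRR B=OGWB L=RYOO
After move 5 (U): U=RWGW F=OBGG R=OGRR B=RYWB L=BWOO
After move 6 (R): R=RORG U=RBGG F=OYGB D=YWYR B=WYWB
After move 7 (U'): U=BGRG F=BWGB R=OYRG B=ROWB L=WYOO
Query: D face = YWYR

Answer: Y W Y R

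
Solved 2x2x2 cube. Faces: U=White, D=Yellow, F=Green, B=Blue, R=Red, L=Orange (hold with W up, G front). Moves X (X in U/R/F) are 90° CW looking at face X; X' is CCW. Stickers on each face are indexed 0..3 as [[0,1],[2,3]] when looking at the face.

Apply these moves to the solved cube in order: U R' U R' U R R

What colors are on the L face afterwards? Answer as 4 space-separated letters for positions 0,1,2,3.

After move 1 (U): U=WWWW F=RRGG R=BBRR B=OOBB L=GGOO
After move 2 (R'): R=BRBR U=WBWO F=RWGW D=YRYG B=YOYB
After move 3 (U): U=WWOB F=BRGW R=YOBR B=GGYB L=RWOO
After move 4 (R'): R=ORYB U=WYOG F=BWGB D=YRYW B=GGRB
After move 5 (U): U=OWGY F=ORGB R=GGYB B=RWRB L=BWOO
After move 6 (R): R=YGBG U=ORGB F=ORGW D=YRYR B=YWWB
After move 7 (R): R=BYGG U=ORGW F=ORGR D=YWYY B=BWRB
Query: L face = BWOO

Answer: B W O O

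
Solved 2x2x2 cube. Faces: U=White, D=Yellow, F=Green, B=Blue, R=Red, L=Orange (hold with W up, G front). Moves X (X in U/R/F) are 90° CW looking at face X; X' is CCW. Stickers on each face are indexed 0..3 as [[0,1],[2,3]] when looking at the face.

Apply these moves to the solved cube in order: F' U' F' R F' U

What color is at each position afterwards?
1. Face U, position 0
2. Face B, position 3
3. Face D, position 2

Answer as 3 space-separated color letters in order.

After move 1 (F'): F=GGGG U=WWRR R=YRYR D=OOYY L=OWOW
After move 2 (U'): U=WRWR F=OWGG R=GGYR B=YRBB L=BBOW
After move 3 (F'): F=WGOG U=WRGY R=OGOR D=BWYY L=BROW
After move 4 (R): R=OORG U=WGGG F=WWOY D=BBYY B=YRRB
After move 5 (F'): F=WYWO U=WGOR R=BOBG D=RWYY L=BGOG
After move 6 (U): U=OWRG F=BOWO R=YRBG B=BGRB L=WYOG
Query 1: U[0] = O
Query 2: B[3] = B
Query 3: D[2] = Y

Answer: O B Y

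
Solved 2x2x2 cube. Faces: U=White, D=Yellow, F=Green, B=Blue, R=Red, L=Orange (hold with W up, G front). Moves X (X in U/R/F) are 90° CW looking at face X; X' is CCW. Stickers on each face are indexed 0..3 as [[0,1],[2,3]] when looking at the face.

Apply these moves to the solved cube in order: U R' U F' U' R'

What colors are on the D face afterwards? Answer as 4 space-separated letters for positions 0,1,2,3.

After move 1 (U): U=WWWW F=RRGG R=BBRR B=OOBB L=GGOO
After move 2 (R'): R=BRBR U=WBWO F=RWGW D=YRYG B=YOYB
After move 3 (U): U=WWOB F=BRGW R=YOBR B=GGYB L=RWOO
After move 4 (F'): F=RWBG U=WWYB R=ROYR D=WOYG L=RBOO
After move 5 (U'): U=WBWY F=RBBG R=RWYR B=ROYB L=GGOO
After move 6 (R'): R=WRRY U=WYWR F=RBBY D=WBYG B=GOOB
Query: D face = WBYG

Answer: W B Y G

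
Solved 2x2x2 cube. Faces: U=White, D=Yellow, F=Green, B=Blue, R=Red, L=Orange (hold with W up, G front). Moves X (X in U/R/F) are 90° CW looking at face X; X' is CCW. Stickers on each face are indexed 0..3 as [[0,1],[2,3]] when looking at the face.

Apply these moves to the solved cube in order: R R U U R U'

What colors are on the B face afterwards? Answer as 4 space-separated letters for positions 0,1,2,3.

After move 1 (R): R=RRRR U=WGWG F=GYGY D=YBYB B=WBWB
After move 2 (R): R=RRRR U=WYWY F=GBGB D=YWYW B=GBGB
After move 3 (U): U=WWYY F=RRGB R=GBRR B=OOGB L=GBOO
After move 4 (U): U=YWYW F=GBGB R=OORR B=GBGB L=RROO
After move 5 (R): R=RORO U=YBYB F=GWGW D=YGYG B=WBWB
After move 6 (U'): U=BBYY F=RRGW R=GWRO B=ROWB L=WBOO
Query: B face = ROWB

Answer: R O W B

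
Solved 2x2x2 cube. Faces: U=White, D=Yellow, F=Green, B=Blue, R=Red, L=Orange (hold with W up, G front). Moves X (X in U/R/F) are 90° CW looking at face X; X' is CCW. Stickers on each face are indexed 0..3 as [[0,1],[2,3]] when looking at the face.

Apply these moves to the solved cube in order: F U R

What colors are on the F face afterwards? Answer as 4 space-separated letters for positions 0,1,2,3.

Answer: W R G Y

Derivation:
After move 1 (F): F=GGGG U=WWOO R=WRWR D=RRYY L=OYOY
After move 2 (U): U=OWOW F=WRGG R=BBWR B=OYBB L=GGOY
After move 3 (R): R=WBRB U=OROG F=WRGY D=RBYO B=WYWB
Query: F face = WRGY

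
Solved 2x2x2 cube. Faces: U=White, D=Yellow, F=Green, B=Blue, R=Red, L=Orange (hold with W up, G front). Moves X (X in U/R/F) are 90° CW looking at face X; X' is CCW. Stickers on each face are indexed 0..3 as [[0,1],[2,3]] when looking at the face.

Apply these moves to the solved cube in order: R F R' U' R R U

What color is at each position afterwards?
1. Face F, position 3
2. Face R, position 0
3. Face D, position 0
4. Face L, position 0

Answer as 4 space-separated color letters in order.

After move 1 (R): R=RRRR U=WGWG F=GYGY D=YBYB B=WBWB
After move 2 (F): F=GGYY U=WGOO R=WRGR D=RRYB L=OYOB
After move 3 (R'): R=RRWG U=WWOW F=GGYO D=RGYY B=BBRB
After move 4 (U'): U=WWWO F=OYYO R=GGWG B=RRRB L=BBOB
After move 5 (R): R=WGGG U=WYWO F=OGYY D=RRYR B=ORWB
After move 6 (R): R=GWGG U=WGWY F=ORYR D=RWYO B=ORYB
After move 7 (U): U=WWYG F=GWYR R=ORGG B=BBYB L=OROB
Query 1: F[3] = R
Query 2: R[0] = O
Query 3: D[0] = R
Query 4: L[0] = O

Answer: R O R O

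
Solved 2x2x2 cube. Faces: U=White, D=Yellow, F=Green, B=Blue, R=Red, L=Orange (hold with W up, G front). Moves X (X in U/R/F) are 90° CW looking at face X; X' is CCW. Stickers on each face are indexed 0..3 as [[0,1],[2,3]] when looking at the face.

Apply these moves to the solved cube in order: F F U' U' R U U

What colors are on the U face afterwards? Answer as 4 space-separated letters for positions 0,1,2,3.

After move 1 (F): F=GGGG U=WWOO R=WRWR D=RRYY L=OYOY
After move 2 (F): F=GGGG U=WWYY R=OROR D=WWYY L=OROR
After move 3 (U'): U=WYWY F=ORGG R=GGOR B=ORBB L=BBOR
After move 4 (U'): U=YYWW F=BBGG R=OROR B=GGBB L=OROR
After move 5 (R): R=OORR U=YBWG F=BWGY D=WBYG B=WGYB
After move 6 (U): U=WYGB F=OOGY R=WGRR B=ORYB L=BWOR
After move 7 (U): U=GWBY F=WGGY R=ORRR B=BWYB L=OOOR
Query: U face = GWBY

Answer: G W B Y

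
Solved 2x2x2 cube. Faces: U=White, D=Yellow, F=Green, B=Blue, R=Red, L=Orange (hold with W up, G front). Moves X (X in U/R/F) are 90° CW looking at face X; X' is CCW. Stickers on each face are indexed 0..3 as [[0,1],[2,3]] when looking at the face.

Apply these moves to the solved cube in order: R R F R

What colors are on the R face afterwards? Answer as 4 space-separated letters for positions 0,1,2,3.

After move 1 (R): R=RRRR U=WGWG F=GYGY D=YBYB B=WBWB
After move 2 (R): R=RRRR U=WYWY F=GBGB D=YWYW B=GBGB
After move 3 (F): F=GGBB U=WYOO R=WRYR D=RRYW L=OYOW
After move 4 (R): R=YWRR U=WGOB F=GRBW D=RGYG B=OBYB
Query: R face = YWRR

Answer: Y W R R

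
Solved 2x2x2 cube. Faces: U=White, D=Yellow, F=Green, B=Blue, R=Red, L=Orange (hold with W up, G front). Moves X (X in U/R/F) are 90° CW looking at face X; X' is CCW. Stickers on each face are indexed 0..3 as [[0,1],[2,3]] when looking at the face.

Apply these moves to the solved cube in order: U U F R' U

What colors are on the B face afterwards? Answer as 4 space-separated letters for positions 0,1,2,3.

After move 1 (U): U=WWWW F=RRGG R=BBRR B=OOBB L=GGOO
After move 2 (U): U=WWWW F=BBGG R=OORR B=GGBB L=RROO
After move 3 (F): F=GBGB U=WWOR R=WOWR D=ROYY L=RYOY
After move 4 (R'): R=ORWW U=WBOG F=GWGR D=RBYB B=YGOB
After move 5 (U): U=OWGB F=ORGR R=YGWW B=RYOB L=GWOY
Query: B face = RYOB

Answer: R Y O B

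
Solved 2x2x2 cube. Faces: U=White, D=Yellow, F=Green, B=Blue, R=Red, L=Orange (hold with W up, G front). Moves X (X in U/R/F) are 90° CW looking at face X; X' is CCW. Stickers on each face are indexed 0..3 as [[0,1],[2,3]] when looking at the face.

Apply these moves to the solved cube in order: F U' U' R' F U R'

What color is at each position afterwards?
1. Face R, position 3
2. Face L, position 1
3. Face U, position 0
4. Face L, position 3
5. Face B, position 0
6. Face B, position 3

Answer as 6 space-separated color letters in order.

Answer: G B Y B G B

Derivation:
After move 1 (F): F=GGGG U=WWOO R=WRWR D=RRYY L=OYOY
After move 2 (U'): U=WOWO F=OYGG R=GGWR B=WRBB L=BBOY
After move 3 (U'): U=OOWW F=BBGG R=OYWR B=GGBB L=WROY
After move 4 (R'): R=YROW U=OBWG F=BOGW D=RBYG B=YGRB
After move 5 (F): F=GBWO U=OBYR R=WRGW D=OYYG L=WROB
After move 6 (U): U=YORB F=WRWO R=YGGW B=WRRB L=GBOB
After move 7 (R'): R=GWYG U=YRRW F=WOWB D=ORYO B=GRYB
Query 1: R[3] = G
Query 2: L[1] = B
Query 3: U[0] = Y
Query 4: L[3] = B
Query 5: B[0] = G
Query 6: B[3] = B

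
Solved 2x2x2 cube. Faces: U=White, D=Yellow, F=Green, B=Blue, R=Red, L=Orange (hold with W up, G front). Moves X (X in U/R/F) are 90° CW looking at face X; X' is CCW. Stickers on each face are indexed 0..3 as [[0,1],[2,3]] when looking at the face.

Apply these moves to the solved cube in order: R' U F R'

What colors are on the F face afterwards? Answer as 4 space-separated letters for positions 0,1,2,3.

After move 1 (R'): R=RRRR U=WBWB F=GWGW D=YGYG B=YBYB
After move 2 (U): U=WWBB F=RRGW R=YBRR B=OOYB L=GWOO
After move 3 (F): F=GRWR U=WWOW R=BBBR D=RYYG L=GYOG
After move 4 (R'): R=BRBB U=WYOO F=GWWW D=RRYR B=GOYB
Query: F face = GWWW

Answer: G W W W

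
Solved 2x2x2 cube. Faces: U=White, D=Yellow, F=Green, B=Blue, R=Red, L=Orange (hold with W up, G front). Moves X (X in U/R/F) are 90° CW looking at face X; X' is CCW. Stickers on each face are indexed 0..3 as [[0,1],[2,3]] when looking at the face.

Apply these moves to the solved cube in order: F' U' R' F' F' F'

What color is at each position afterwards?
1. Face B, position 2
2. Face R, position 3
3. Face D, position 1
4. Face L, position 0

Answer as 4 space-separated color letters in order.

Answer: O Y G B

Derivation:
After move 1 (F'): F=GGGG U=WWRR R=YRYR D=OOYY L=OWOW
After move 2 (U'): U=WRWR F=OWGG R=GGYR B=YRBB L=BBOW
After move 3 (R'): R=GRGY U=WBWY F=ORGR D=OWYG B=YROB
After move 4 (F'): F=RROG U=WBGG R=WROY D=BWYG L=BYOW
After move 5 (F'): F=RGRO U=WBWO R=WRBY D=YWYG L=BGOG
After move 6 (F'): F=GORR U=WBWB R=WRYY D=GGYG L=BOOW
Query 1: B[2] = O
Query 2: R[3] = Y
Query 3: D[1] = G
Query 4: L[0] = B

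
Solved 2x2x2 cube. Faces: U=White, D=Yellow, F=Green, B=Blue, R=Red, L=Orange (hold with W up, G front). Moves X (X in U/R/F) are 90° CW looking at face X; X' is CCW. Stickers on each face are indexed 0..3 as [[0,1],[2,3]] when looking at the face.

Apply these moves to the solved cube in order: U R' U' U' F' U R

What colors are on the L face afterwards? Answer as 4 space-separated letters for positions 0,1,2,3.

Answer: O W O B

Derivation:
After move 1 (U): U=WWWW F=RRGG R=BBRR B=OOBB L=GGOO
After move 2 (R'): R=BRBR U=WBWO F=RWGW D=YRYG B=YOYB
After move 3 (U'): U=BOWW F=GGGW R=RWBR B=BRYB L=YOOO
After move 4 (U'): U=OWBW F=YOGW R=GGBR B=RWYB L=BROO
After move 5 (F'): F=OWYG U=OWGB R=RGYR D=ROYG L=BWOB
After move 6 (U): U=GOBW F=RGYG R=RWYR B=BWYB L=OWOB
After move 7 (R): R=YRRW U=GGBG F=ROYG D=RYYB B=WWOB
Query: L face = OWOB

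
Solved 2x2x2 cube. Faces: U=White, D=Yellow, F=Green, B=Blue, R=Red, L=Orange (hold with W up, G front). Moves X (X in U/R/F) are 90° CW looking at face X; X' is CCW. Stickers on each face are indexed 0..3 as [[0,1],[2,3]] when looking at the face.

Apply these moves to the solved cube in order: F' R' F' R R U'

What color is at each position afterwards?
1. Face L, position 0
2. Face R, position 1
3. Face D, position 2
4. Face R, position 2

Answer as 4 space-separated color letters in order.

Answer: G O Y R

Derivation:
After move 1 (F'): F=GGGG U=WWRR R=YRYR D=OOYY L=OWOW
After move 2 (R'): R=RRYY U=WBRB F=GWGR D=OGYG B=YBOB
After move 3 (F'): F=WRGG U=WBRY R=GROY D=WWYG L=OBOR
After move 4 (R): R=OGYR U=WRRG F=WWGG D=WOYY B=YBBB
After move 5 (R): R=YORG U=WWRG F=WOGY D=WBYY B=GBRB
After move 6 (U'): U=WGWR F=OBGY R=WORG B=YORB L=GBOR
Query 1: L[0] = G
Query 2: R[1] = O
Query 3: D[2] = Y
Query 4: R[2] = R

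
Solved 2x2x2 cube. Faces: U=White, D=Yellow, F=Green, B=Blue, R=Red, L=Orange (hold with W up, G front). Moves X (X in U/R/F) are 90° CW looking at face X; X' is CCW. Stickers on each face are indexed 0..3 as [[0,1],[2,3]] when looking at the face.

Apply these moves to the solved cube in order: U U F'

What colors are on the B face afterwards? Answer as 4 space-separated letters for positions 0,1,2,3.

After move 1 (U): U=WWWW F=RRGG R=BBRR B=OOBB L=GGOO
After move 2 (U): U=WWWW F=BBGG R=OORR B=GGBB L=RROO
After move 3 (F'): F=BGBG U=WWOR R=YOYR D=ROYY L=RWOW
Query: B face = GGBB

Answer: G G B B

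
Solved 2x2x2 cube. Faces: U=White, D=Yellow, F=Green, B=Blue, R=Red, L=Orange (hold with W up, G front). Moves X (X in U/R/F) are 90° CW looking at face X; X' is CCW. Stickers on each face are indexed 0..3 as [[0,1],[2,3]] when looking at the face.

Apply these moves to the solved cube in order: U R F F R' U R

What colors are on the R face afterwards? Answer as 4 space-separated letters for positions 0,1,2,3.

Answer: O O G O

Derivation:
After move 1 (U): U=WWWW F=RRGG R=BBRR B=OOBB L=GGOO
After move 2 (R): R=RBRB U=WRWG F=RYGY D=YBYO B=WOWB
After move 3 (F): F=GRYY U=WROG R=WBGB D=RRYO L=GYOB
After move 4 (F): F=YGYR U=WRBY R=OBGB D=GWYO L=GROR
After move 5 (R'): R=BBOG U=WWBW F=YRYY D=GGYR B=OOWB
After move 6 (U): U=BWWW F=BBYY R=OOOG B=GRWB L=YROR
After move 7 (R): R=OOGO U=BBWY F=BGYR D=GWYG B=WRWB
Query: R face = OOGO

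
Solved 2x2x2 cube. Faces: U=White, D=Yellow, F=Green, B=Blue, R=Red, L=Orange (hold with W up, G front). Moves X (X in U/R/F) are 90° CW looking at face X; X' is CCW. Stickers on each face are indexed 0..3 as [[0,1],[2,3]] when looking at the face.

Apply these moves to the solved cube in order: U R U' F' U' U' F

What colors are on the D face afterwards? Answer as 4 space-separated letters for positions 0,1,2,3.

After move 1 (U): U=WWWW F=RRGG R=BBRR B=OOBB L=GGOO
After move 2 (R): R=RBRB U=WRWG F=RYGY D=YBYO B=WOWB
After move 3 (U'): U=RGWW F=GGGY R=RYRB B=RBWB L=WOOO
After move 4 (F'): F=GYGG U=RGRR R=BYYB D=OOYO L=WWOW
After move 5 (U'): U=GRRR F=WWGG R=GYYB B=BYWB L=RBOW
After move 6 (U'): U=RRGR F=RBGG R=WWYB B=GYWB L=BYOW
After move 7 (F): F=GRGB U=RRWY R=GWRB D=YWYO L=BOOO
Query: D face = YWYO

Answer: Y W Y O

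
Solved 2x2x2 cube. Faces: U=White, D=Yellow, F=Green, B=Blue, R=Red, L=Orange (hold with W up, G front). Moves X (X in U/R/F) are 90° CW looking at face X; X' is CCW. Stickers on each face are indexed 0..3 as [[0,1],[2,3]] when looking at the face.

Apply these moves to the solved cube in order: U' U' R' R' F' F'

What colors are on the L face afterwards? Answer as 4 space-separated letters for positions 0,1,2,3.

After move 1 (U'): U=WWWW F=OOGG R=GGRR B=RRBB L=BBOO
After move 2 (U'): U=WWWW F=BBGG R=OORR B=GGBB L=RROO
After move 3 (R'): R=OROR U=WBWG F=BWGW D=YBYG B=YGYB
After move 4 (R'): R=RROO U=WYWY F=BBGG D=YWYW B=GGBB
After move 5 (F'): F=BGBG U=WYRO R=WRYO D=ROYW L=RYOW
After move 6 (F'): F=GGBB U=WYWY R=ORRO D=YWYW L=ROOR
Query: L face = ROOR

Answer: R O O R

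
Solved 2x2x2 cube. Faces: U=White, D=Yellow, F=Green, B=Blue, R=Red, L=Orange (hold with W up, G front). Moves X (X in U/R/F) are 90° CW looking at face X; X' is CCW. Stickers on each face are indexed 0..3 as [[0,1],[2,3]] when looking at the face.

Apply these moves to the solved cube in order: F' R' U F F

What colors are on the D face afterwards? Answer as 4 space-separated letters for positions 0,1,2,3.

Answer: B B Y G

Derivation:
After move 1 (F'): F=GGGG U=WWRR R=YRYR D=OOYY L=OWOW
After move 2 (R'): R=RRYY U=WBRB F=GWGR D=OGYG B=YBOB
After move 3 (U): U=RWBB F=RRGR R=YBYY B=OWOB L=GWOW
After move 4 (F): F=GRRR U=RWWW R=BBBY D=YYYG L=GOOG
After move 5 (F): F=RGRR U=RWGO R=WBWY D=BBYG L=GYOY
Query: D face = BBYG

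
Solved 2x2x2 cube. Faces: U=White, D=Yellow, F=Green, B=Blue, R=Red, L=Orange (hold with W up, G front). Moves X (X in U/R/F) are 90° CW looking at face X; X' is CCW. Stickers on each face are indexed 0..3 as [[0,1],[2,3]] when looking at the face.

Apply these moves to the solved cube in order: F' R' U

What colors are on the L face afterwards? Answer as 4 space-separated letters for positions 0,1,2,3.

After move 1 (F'): F=GGGG U=WWRR R=YRYR D=OOYY L=OWOW
After move 2 (R'): R=RRYY U=WBRB F=GWGR D=OGYG B=YBOB
After move 3 (U): U=RWBB F=RRGR R=YBYY B=OWOB L=GWOW
Query: L face = GWOW

Answer: G W O W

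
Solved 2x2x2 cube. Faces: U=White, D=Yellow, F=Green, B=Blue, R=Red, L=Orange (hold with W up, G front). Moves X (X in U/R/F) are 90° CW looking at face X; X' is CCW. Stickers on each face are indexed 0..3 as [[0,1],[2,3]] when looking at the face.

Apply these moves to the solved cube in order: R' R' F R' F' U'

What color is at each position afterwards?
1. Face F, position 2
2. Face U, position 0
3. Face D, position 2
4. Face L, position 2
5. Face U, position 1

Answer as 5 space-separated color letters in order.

Answer: G G Y O W

Derivation:
After move 1 (R'): R=RRRR U=WBWB F=GWGW D=YGYG B=YBYB
After move 2 (R'): R=RRRR U=WYWY F=GBGB D=YWYW B=GBGB
After move 3 (F): F=GGBB U=WYOO R=WRYR D=RRYW L=OYOW
After move 4 (R'): R=RRWY U=WGOG F=GYBO D=RGYB B=WBRB
After move 5 (F'): F=YOGB U=WGRW R=GRRY D=YWYB L=OGOO
After move 6 (U'): U=GWWR F=OGGB R=YORY B=GRRB L=WBOO
Query 1: F[2] = G
Query 2: U[0] = G
Query 3: D[2] = Y
Query 4: L[2] = O
Query 5: U[1] = W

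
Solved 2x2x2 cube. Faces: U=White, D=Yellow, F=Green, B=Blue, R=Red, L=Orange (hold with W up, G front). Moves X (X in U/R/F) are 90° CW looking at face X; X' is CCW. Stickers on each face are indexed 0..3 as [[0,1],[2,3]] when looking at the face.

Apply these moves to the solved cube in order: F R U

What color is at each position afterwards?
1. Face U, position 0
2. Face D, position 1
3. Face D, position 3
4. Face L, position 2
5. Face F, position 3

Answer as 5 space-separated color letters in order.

After move 1 (F): F=GGGG U=WWOO R=WRWR D=RRYY L=OYOY
After move 2 (R): R=WWRR U=WGOG F=GRGY D=RBYB B=OBWB
After move 3 (U): U=OWGG F=WWGY R=OBRR B=OYWB L=GROY
Query 1: U[0] = O
Query 2: D[1] = B
Query 3: D[3] = B
Query 4: L[2] = O
Query 5: F[3] = Y

Answer: O B B O Y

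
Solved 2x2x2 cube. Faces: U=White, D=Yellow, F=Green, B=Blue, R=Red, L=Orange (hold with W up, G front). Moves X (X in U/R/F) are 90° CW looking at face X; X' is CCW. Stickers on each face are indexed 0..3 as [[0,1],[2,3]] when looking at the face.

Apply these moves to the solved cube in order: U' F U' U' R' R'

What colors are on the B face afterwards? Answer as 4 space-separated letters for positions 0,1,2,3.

Answer: O O R B

Derivation:
After move 1 (U'): U=WWWW F=OOGG R=GGRR B=RRBB L=BBOO
After move 2 (F): F=GOGO U=WWOB R=WGWR D=RGYY L=BYOY
After move 3 (U'): U=WBWO F=BYGO R=GOWR B=WGBB L=RROY
After move 4 (U'): U=BOWW F=RRGO R=BYWR B=GOBB L=WGOY
After move 5 (R'): R=YRBW U=BBWG F=ROGW D=RRYO B=YOGB
After move 6 (R'): R=RWYB U=BGWY F=RBGG D=ROYW B=OORB
Query: B face = OORB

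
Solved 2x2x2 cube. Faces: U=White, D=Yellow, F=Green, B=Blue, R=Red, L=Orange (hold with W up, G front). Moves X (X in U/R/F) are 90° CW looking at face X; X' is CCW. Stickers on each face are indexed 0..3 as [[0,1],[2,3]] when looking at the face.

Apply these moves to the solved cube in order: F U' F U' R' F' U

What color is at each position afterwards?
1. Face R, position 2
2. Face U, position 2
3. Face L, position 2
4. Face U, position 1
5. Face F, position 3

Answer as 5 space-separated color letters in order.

Answer: W G O O G

Derivation:
After move 1 (F): F=GGGG U=WWOO R=WRWR D=RRYY L=OYOY
After move 2 (U'): U=WOWO F=OYGG R=GGWR B=WRBB L=BBOY
After move 3 (F): F=GOGY U=WOYB R=WGOR D=WGYY L=BROR
After move 4 (U'): U=OBWY F=BRGY R=GOOR B=WGBB L=WROR
After move 5 (R'): R=ORGO U=OBWW F=BBGY D=WRYY B=YGGB
After move 6 (F'): F=BYBG U=OBOG R=RRWO D=RRYY L=WWOW
After move 7 (U): U=OOGB F=RRBG R=YGWO B=WWGB L=BYOW
Query 1: R[2] = W
Query 2: U[2] = G
Query 3: L[2] = O
Query 4: U[1] = O
Query 5: F[3] = G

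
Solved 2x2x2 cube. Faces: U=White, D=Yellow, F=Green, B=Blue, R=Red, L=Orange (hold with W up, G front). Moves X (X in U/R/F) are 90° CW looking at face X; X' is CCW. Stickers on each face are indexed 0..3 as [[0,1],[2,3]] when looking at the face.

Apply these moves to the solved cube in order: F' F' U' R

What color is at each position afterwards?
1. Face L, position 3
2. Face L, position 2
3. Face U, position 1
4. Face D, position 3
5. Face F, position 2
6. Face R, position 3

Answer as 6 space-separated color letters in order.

Answer: R O R O G G

Derivation:
After move 1 (F'): F=GGGG U=WWRR R=YRYR D=OOYY L=OWOW
After move 2 (F'): F=GGGG U=WWYY R=OROR D=WWYY L=OROR
After move 3 (U'): U=WYWY F=ORGG R=GGOR B=ORBB L=BBOR
After move 4 (R): R=OGRG U=WRWG F=OWGY D=WBYO B=YRYB
Query 1: L[3] = R
Query 2: L[2] = O
Query 3: U[1] = R
Query 4: D[3] = O
Query 5: F[2] = G
Query 6: R[3] = G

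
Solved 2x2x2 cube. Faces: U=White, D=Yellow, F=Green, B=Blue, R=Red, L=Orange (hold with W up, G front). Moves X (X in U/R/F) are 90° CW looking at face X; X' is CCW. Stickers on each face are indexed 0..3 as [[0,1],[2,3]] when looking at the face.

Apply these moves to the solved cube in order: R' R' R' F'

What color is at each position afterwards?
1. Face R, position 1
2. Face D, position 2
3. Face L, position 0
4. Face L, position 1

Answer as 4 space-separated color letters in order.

Answer: R Y O G

Derivation:
After move 1 (R'): R=RRRR U=WBWB F=GWGW D=YGYG B=YBYB
After move 2 (R'): R=RRRR U=WYWY F=GBGB D=YWYW B=GBGB
After move 3 (R'): R=RRRR U=WGWG F=GYGY D=YBYB B=WBWB
After move 4 (F'): F=YYGG U=WGRR R=BRYR D=OOYB L=OGOW
Query 1: R[1] = R
Query 2: D[2] = Y
Query 3: L[0] = O
Query 4: L[1] = G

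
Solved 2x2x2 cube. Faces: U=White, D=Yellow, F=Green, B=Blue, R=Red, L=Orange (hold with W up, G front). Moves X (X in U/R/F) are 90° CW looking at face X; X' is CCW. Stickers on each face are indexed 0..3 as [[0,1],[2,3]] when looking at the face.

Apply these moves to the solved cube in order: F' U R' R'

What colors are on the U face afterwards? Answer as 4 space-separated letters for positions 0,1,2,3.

After move 1 (F'): F=GGGG U=WWRR R=YRYR D=OOYY L=OWOW
After move 2 (U): U=RWRW F=YRGG R=BBYR B=OWBB L=GGOW
After move 3 (R'): R=BRBY U=RBRO F=YWGW D=ORYG B=YWOB
After move 4 (R'): R=RYBB U=RORY F=YBGO D=OWYW B=GWRB
Query: U face = RORY

Answer: R O R Y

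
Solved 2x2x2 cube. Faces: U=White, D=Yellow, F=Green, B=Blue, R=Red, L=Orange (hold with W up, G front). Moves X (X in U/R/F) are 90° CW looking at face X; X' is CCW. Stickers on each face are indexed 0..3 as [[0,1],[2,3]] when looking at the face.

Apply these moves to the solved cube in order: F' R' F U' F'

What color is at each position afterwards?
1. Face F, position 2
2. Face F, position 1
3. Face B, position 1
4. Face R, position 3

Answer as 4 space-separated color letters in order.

Answer: O W R Y

Derivation:
After move 1 (F'): F=GGGG U=WWRR R=YRYR D=OOYY L=OWOW
After move 2 (R'): R=RRYY U=WBRB F=GWGR D=OGYG B=YBOB
After move 3 (F): F=GGRW U=WBWW R=RRBY D=YRYG L=OOOG
After move 4 (U'): U=BWWW F=OORW R=GGBY B=RROB L=YBOG
After move 5 (F'): F=OWOR U=BWGB R=RGYY D=BGYG L=YWOW
Query 1: F[2] = O
Query 2: F[1] = W
Query 3: B[1] = R
Query 4: R[3] = Y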